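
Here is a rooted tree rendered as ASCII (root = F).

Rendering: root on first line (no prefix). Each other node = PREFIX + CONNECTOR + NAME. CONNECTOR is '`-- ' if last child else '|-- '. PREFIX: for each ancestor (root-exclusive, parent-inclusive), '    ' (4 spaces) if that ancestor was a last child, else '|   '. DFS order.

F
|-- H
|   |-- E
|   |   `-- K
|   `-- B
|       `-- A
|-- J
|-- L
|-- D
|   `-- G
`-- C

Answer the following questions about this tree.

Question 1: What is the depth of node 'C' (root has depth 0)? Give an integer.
Path from root to C: F -> C
Depth = number of edges = 1

Answer: 1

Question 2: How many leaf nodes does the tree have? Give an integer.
Leaves (nodes with no children): A, C, G, J, K, L

Answer: 6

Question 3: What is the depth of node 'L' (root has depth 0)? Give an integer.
Path from root to L: F -> L
Depth = number of edges = 1

Answer: 1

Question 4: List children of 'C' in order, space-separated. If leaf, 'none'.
Answer: none

Derivation:
Node C's children (from adjacency): (leaf)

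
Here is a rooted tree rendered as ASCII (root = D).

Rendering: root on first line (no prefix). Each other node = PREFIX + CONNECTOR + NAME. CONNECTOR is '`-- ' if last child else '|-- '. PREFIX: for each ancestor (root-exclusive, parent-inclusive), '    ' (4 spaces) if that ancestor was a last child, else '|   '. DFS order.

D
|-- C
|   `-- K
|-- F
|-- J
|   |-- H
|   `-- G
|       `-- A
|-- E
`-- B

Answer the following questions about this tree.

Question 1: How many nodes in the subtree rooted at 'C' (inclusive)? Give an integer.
Subtree rooted at C contains: C, K
Count = 2

Answer: 2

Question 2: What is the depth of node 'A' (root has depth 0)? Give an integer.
Answer: 3

Derivation:
Path from root to A: D -> J -> G -> A
Depth = number of edges = 3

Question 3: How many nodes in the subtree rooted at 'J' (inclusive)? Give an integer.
Answer: 4

Derivation:
Subtree rooted at J contains: A, G, H, J
Count = 4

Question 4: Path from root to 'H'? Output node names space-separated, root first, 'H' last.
Answer: D J H

Derivation:
Walk down from root: D -> J -> H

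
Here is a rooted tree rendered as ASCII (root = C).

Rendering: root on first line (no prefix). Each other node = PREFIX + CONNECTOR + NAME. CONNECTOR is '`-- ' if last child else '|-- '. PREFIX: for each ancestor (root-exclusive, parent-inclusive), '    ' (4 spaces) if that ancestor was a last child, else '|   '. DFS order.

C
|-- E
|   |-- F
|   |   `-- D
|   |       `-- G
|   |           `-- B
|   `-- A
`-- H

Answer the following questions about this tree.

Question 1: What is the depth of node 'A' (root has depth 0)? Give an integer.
Path from root to A: C -> E -> A
Depth = number of edges = 2

Answer: 2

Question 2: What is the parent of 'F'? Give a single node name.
Scan adjacency: F appears as child of E

Answer: E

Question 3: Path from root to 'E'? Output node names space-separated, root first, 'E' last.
Answer: C E

Derivation:
Walk down from root: C -> E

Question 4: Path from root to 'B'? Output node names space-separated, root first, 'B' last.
Answer: C E F D G B

Derivation:
Walk down from root: C -> E -> F -> D -> G -> B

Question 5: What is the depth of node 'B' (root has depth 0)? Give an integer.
Answer: 5

Derivation:
Path from root to B: C -> E -> F -> D -> G -> B
Depth = number of edges = 5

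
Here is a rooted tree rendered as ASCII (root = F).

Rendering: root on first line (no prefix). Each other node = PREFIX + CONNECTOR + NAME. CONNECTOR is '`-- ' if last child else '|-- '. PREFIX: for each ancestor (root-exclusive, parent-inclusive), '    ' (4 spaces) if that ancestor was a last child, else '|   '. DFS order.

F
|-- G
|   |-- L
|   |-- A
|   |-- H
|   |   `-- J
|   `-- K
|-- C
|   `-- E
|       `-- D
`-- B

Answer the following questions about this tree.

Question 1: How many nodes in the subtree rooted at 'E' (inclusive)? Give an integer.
Subtree rooted at E contains: D, E
Count = 2

Answer: 2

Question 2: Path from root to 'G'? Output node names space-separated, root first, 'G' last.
Walk down from root: F -> G

Answer: F G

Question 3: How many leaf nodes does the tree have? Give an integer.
Leaves (nodes with no children): A, B, D, J, K, L

Answer: 6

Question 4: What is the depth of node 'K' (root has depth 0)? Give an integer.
Answer: 2

Derivation:
Path from root to K: F -> G -> K
Depth = number of edges = 2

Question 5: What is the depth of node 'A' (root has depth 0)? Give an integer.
Path from root to A: F -> G -> A
Depth = number of edges = 2

Answer: 2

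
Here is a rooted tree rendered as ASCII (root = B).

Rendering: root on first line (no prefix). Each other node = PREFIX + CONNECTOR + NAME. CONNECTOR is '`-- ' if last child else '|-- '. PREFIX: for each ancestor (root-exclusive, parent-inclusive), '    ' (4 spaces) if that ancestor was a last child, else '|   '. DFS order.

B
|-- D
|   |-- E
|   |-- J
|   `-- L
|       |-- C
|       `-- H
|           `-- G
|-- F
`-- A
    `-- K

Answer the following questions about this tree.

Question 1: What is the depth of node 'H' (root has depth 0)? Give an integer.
Answer: 3

Derivation:
Path from root to H: B -> D -> L -> H
Depth = number of edges = 3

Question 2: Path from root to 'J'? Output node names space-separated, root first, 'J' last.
Walk down from root: B -> D -> J

Answer: B D J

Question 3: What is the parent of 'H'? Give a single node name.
Scan adjacency: H appears as child of L

Answer: L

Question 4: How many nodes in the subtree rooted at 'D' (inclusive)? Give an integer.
Subtree rooted at D contains: C, D, E, G, H, J, L
Count = 7

Answer: 7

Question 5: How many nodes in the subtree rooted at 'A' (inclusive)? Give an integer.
Subtree rooted at A contains: A, K
Count = 2

Answer: 2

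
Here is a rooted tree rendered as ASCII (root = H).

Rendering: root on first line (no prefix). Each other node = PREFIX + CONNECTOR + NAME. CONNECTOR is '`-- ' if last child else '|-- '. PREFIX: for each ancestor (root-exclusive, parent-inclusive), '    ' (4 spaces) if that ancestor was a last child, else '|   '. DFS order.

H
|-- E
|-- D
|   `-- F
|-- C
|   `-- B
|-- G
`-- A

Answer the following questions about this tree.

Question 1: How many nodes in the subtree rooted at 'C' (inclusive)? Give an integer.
Subtree rooted at C contains: B, C
Count = 2

Answer: 2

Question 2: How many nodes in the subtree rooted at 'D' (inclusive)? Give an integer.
Answer: 2

Derivation:
Subtree rooted at D contains: D, F
Count = 2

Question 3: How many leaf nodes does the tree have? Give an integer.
Answer: 5

Derivation:
Leaves (nodes with no children): A, B, E, F, G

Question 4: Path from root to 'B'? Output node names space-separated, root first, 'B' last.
Answer: H C B

Derivation:
Walk down from root: H -> C -> B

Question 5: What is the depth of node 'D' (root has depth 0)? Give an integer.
Path from root to D: H -> D
Depth = number of edges = 1

Answer: 1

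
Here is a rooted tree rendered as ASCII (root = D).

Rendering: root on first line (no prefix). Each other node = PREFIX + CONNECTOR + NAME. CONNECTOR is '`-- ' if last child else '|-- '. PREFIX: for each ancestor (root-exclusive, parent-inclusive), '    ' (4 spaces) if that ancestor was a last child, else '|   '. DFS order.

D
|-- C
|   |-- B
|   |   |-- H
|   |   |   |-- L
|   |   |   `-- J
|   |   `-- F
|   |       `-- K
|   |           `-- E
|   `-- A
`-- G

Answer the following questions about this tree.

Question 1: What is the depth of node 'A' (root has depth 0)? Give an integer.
Path from root to A: D -> C -> A
Depth = number of edges = 2

Answer: 2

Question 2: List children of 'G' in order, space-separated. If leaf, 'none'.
Answer: none

Derivation:
Node G's children (from adjacency): (leaf)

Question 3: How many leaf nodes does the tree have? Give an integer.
Leaves (nodes with no children): A, E, G, J, L

Answer: 5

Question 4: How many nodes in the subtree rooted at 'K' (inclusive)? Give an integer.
Subtree rooted at K contains: E, K
Count = 2

Answer: 2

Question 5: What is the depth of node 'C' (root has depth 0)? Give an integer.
Answer: 1

Derivation:
Path from root to C: D -> C
Depth = number of edges = 1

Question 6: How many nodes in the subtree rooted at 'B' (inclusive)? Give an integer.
Subtree rooted at B contains: B, E, F, H, J, K, L
Count = 7

Answer: 7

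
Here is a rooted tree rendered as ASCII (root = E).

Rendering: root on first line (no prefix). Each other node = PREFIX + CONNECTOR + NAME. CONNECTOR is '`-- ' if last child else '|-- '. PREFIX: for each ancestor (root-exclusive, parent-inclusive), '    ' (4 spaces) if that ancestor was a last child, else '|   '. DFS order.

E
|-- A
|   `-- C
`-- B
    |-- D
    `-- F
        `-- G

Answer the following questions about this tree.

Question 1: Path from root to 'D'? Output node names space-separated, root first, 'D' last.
Walk down from root: E -> B -> D

Answer: E B D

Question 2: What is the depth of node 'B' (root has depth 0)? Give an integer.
Answer: 1

Derivation:
Path from root to B: E -> B
Depth = number of edges = 1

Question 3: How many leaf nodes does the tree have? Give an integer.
Answer: 3

Derivation:
Leaves (nodes with no children): C, D, G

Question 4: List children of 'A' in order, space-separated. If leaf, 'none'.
Answer: C

Derivation:
Node A's children (from adjacency): C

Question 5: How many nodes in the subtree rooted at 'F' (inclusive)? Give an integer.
Answer: 2

Derivation:
Subtree rooted at F contains: F, G
Count = 2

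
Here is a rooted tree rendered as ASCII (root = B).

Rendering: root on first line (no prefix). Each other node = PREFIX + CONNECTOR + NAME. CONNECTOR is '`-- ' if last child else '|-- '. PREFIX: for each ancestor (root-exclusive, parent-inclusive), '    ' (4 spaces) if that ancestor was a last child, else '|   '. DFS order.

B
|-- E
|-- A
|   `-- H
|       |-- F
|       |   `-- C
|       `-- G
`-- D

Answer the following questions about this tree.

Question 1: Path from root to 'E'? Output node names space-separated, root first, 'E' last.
Answer: B E

Derivation:
Walk down from root: B -> E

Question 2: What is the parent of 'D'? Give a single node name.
Answer: B

Derivation:
Scan adjacency: D appears as child of B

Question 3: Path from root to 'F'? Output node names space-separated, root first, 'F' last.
Answer: B A H F

Derivation:
Walk down from root: B -> A -> H -> F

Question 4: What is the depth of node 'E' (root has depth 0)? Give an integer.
Answer: 1

Derivation:
Path from root to E: B -> E
Depth = number of edges = 1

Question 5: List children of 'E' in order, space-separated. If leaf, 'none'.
Node E's children (from adjacency): (leaf)

Answer: none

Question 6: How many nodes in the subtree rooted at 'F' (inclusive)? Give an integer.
Subtree rooted at F contains: C, F
Count = 2

Answer: 2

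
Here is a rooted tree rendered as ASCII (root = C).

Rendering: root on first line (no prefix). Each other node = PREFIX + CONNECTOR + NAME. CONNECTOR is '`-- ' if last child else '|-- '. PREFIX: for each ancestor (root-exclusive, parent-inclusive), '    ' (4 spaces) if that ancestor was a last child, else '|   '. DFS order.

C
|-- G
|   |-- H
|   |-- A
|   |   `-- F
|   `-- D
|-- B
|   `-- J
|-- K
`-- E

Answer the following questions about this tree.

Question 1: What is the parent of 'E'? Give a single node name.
Answer: C

Derivation:
Scan adjacency: E appears as child of C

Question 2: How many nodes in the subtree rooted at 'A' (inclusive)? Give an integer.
Subtree rooted at A contains: A, F
Count = 2

Answer: 2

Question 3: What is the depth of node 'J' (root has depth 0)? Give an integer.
Answer: 2

Derivation:
Path from root to J: C -> B -> J
Depth = number of edges = 2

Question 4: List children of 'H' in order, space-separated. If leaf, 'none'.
Answer: none

Derivation:
Node H's children (from adjacency): (leaf)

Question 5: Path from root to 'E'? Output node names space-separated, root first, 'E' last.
Walk down from root: C -> E

Answer: C E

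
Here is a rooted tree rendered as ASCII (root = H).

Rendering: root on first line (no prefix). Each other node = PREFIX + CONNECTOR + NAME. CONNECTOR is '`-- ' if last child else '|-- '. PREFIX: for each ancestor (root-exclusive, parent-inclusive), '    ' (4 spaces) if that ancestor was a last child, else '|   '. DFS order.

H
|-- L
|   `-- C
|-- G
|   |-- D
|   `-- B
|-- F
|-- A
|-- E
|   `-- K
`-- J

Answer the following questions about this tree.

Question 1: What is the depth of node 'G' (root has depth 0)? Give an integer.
Answer: 1

Derivation:
Path from root to G: H -> G
Depth = number of edges = 1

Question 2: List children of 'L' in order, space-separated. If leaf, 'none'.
Node L's children (from adjacency): C

Answer: C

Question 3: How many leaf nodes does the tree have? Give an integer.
Answer: 7

Derivation:
Leaves (nodes with no children): A, B, C, D, F, J, K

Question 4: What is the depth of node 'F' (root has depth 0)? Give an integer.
Path from root to F: H -> F
Depth = number of edges = 1

Answer: 1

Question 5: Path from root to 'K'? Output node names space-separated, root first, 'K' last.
Walk down from root: H -> E -> K

Answer: H E K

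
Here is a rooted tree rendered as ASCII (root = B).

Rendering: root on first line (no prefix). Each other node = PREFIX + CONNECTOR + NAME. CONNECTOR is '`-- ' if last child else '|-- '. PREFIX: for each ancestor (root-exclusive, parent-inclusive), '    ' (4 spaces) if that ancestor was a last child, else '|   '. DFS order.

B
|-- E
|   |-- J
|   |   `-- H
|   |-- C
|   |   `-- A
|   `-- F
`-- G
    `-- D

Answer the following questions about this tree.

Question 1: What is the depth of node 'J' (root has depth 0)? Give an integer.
Path from root to J: B -> E -> J
Depth = number of edges = 2

Answer: 2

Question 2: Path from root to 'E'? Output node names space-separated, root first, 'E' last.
Answer: B E

Derivation:
Walk down from root: B -> E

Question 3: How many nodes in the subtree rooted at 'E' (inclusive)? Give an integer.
Answer: 6

Derivation:
Subtree rooted at E contains: A, C, E, F, H, J
Count = 6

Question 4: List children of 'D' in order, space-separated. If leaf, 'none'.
Answer: none

Derivation:
Node D's children (from adjacency): (leaf)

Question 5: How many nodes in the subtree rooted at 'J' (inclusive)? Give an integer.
Answer: 2

Derivation:
Subtree rooted at J contains: H, J
Count = 2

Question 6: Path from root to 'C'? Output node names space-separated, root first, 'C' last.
Walk down from root: B -> E -> C

Answer: B E C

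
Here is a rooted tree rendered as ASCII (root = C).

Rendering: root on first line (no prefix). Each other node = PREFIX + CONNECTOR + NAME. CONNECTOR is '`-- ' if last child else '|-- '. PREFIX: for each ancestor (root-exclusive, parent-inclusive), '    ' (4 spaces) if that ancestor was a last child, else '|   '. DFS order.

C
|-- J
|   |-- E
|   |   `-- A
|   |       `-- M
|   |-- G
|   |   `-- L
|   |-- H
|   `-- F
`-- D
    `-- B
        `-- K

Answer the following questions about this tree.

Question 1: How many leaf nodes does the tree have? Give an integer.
Leaves (nodes with no children): F, H, K, L, M

Answer: 5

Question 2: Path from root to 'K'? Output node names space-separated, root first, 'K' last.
Walk down from root: C -> D -> B -> K

Answer: C D B K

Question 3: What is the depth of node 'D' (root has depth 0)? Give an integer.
Path from root to D: C -> D
Depth = number of edges = 1

Answer: 1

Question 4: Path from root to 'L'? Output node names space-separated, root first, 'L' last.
Walk down from root: C -> J -> G -> L

Answer: C J G L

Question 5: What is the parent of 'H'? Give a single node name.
Answer: J

Derivation:
Scan adjacency: H appears as child of J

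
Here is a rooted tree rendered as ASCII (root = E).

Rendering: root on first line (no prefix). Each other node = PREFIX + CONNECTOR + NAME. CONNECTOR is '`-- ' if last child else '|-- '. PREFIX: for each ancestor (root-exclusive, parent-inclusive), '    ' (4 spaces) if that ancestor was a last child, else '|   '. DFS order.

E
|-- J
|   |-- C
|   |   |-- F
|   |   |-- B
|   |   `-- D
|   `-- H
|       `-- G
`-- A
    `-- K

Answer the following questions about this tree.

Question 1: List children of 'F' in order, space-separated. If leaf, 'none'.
Node F's children (from adjacency): (leaf)

Answer: none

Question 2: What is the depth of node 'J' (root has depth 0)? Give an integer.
Answer: 1

Derivation:
Path from root to J: E -> J
Depth = number of edges = 1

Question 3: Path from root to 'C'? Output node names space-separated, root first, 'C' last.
Walk down from root: E -> J -> C

Answer: E J C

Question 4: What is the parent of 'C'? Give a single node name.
Scan adjacency: C appears as child of J

Answer: J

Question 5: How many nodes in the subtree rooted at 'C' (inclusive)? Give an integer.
Subtree rooted at C contains: B, C, D, F
Count = 4

Answer: 4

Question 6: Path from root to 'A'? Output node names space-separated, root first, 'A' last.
Answer: E A

Derivation:
Walk down from root: E -> A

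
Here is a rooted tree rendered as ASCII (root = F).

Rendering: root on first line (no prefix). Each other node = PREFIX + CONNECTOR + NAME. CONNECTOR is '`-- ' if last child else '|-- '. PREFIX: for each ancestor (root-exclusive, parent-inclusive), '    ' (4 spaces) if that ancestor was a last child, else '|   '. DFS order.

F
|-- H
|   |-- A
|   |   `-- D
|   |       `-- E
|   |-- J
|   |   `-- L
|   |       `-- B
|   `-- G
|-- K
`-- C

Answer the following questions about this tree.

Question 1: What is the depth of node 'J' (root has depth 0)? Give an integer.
Path from root to J: F -> H -> J
Depth = number of edges = 2

Answer: 2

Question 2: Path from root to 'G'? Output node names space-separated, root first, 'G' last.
Answer: F H G

Derivation:
Walk down from root: F -> H -> G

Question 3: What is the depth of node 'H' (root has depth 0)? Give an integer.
Path from root to H: F -> H
Depth = number of edges = 1

Answer: 1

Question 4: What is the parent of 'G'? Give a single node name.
Scan adjacency: G appears as child of H

Answer: H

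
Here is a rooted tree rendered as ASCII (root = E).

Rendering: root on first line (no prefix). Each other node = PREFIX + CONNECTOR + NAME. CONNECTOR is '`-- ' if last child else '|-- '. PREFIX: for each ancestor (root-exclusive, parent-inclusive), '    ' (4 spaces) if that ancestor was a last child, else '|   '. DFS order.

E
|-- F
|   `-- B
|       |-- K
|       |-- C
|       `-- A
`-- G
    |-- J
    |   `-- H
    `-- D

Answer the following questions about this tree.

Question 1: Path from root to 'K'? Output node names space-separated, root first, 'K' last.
Walk down from root: E -> F -> B -> K

Answer: E F B K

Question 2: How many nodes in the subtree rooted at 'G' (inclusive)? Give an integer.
Answer: 4

Derivation:
Subtree rooted at G contains: D, G, H, J
Count = 4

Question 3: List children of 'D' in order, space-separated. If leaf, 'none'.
Node D's children (from adjacency): (leaf)

Answer: none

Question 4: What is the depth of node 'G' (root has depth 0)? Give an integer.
Answer: 1

Derivation:
Path from root to G: E -> G
Depth = number of edges = 1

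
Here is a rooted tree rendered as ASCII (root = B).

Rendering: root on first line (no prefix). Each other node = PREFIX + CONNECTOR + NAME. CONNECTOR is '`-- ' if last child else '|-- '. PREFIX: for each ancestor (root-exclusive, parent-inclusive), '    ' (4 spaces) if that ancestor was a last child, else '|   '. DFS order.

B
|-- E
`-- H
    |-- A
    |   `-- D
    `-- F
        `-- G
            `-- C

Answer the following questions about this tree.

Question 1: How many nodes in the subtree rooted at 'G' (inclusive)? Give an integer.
Answer: 2

Derivation:
Subtree rooted at G contains: C, G
Count = 2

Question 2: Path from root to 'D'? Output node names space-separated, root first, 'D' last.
Walk down from root: B -> H -> A -> D

Answer: B H A D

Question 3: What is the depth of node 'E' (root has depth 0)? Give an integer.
Answer: 1

Derivation:
Path from root to E: B -> E
Depth = number of edges = 1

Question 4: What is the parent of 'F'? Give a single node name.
Answer: H

Derivation:
Scan adjacency: F appears as child of H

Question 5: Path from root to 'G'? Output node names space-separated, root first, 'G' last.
Walk down from root: B -> H -> F -> G

Answer: B H F G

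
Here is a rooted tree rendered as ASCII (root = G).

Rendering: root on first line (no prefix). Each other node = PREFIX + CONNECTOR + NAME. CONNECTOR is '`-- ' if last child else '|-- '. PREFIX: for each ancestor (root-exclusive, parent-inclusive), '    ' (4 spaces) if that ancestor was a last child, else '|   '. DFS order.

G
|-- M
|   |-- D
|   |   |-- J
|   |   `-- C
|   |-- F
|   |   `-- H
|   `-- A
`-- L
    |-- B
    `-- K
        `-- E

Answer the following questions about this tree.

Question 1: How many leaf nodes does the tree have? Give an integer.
Leaves (nodes with no children): A, B, C, E, H, J

Answer: 6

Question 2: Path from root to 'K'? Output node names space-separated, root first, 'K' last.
Walk down from root: G -> L -> K

Answer: G L K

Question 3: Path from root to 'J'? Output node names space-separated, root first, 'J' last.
Walk down from root: G -> M -> D -> J

Answer: G M D J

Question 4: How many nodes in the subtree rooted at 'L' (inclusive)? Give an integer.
Answer: 4

Derivation:
Subtree rooted at L contains: B, E, K, L
Count = 4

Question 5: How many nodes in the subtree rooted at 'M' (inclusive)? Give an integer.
Answer: 7

Derivation:
Subtree rooted at M contains: A, C, D, F, H, J, M
Count = 7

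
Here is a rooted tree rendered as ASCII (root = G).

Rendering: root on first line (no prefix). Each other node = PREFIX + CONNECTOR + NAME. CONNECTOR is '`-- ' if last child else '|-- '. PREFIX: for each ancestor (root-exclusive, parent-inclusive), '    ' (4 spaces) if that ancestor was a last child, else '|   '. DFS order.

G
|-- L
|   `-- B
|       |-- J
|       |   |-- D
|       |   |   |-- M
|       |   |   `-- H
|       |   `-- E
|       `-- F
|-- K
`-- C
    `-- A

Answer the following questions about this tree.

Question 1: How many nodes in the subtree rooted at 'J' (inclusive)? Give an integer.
Answer: 5

Derivation:
Subtree rooted at J contains: D, E, H, J, M
Count = 5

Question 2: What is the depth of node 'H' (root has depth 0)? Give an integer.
Path from root to H: G -> L -> B -> J -> D -> H
Depth = number of edges = 5

Answer: 5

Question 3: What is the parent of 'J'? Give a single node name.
Answer: B

Derivation:
Scan adjacency: J appears as child of B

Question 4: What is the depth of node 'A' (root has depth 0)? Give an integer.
Answer: 2

Derivation:
Path from root to A: G -> C -> A
Depth = number of edges = 2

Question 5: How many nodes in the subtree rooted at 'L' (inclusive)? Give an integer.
Subtree rooted at L contains: B, D, E, F, H, J, L, M
Count = 8

Answer: 8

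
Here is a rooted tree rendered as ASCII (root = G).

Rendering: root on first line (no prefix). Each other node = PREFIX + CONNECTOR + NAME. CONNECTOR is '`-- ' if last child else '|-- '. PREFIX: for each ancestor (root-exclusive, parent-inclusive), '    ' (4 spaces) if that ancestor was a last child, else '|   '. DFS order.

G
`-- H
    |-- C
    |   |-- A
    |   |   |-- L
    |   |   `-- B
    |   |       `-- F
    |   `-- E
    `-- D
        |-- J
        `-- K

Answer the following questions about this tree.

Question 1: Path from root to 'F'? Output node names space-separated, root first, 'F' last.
Walk down from root: G -> H -> C -> A -> B -> F

Answer: G H C A B F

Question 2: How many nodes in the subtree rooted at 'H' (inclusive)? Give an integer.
Subtree rooted at H contains: A, B, C, D, E, F, H, J, K, L
Count = 10

Answer: 10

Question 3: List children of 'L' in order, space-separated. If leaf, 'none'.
Answer: none

Derivation:
Node L's children (from adjacency): (leaf)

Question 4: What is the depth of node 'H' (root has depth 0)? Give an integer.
Answer: 1

Derivation:
Path from root to H: G -> H
Depth = number of edges = 1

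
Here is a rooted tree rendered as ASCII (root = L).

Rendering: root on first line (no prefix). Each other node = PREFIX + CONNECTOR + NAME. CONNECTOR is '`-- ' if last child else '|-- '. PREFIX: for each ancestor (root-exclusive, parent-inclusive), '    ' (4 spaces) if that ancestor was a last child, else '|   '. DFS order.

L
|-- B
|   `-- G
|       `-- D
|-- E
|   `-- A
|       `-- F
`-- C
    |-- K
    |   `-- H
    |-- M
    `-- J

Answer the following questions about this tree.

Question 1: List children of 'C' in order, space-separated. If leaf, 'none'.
Answer: K M J

Derivation:
Node C's children (from adjacency): K, M, J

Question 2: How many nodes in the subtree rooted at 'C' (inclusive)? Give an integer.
Answer: 5

Derivation:
Subtree rooted at C contains: C, H, J, K, M
Count = 5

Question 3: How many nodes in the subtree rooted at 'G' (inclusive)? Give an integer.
Subtree rooted at G contains: D, G
Count = 2

Answer: 2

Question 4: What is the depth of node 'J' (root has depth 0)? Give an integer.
Path from root to J: L -> C -> J
Depth = number of edges = 2

Answer: 2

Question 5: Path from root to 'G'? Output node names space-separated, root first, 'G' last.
Answer: L B G

Derivation:
Walk down from root: L -> B -> G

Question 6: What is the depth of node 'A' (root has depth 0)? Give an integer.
Path from root to A: L -> E -> A
Depth = number of edges = 2

Answer: 2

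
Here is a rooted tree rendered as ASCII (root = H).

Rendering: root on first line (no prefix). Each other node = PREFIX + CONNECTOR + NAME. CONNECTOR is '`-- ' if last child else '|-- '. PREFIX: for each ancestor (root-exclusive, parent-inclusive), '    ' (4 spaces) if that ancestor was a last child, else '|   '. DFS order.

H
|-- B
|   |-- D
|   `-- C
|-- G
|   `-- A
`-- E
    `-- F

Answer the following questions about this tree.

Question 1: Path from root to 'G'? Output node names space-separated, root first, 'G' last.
Answer: H G

Derivation:
Walk down from root: H -> G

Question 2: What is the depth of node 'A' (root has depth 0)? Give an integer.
Answer: 2

Derivation:
Path from root to A: H -> G -> A
Depth = number of edges = 2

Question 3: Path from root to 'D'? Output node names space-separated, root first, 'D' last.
Answer: H B D

Derivation:
Walk down from root: H -> B -> D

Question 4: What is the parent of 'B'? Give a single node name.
Scan adjacency: B appears as child of H

Answer: H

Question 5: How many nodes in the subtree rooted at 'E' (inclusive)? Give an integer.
Subtree rooted at E contains: E, F
Count = 2

Answer: 2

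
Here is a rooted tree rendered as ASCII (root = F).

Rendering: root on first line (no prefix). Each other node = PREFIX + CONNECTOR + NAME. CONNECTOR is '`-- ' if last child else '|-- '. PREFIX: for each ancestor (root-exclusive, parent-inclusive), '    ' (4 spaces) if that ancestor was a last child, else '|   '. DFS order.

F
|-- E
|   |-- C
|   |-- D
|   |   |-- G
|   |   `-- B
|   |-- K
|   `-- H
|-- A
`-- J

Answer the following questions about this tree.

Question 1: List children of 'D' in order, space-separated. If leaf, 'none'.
Node D's children (from adjacency): G, B

Answer: G B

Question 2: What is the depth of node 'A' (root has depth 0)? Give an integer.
Answer: 1

Derivation:
Path from root to A: F -> A
Depth = number of edges = 1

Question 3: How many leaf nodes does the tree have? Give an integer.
Leaves (nodes with no children): A, B, C, G, H, J, K

Answer: 7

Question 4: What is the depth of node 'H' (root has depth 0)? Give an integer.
Path from root to H: F -> E -> H
Depth = number of edges = 2

Answer: 2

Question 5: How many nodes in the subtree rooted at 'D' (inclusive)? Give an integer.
Answer: 3

Derivation:
Subtree rooted at D contains: B, D, G
Count = 3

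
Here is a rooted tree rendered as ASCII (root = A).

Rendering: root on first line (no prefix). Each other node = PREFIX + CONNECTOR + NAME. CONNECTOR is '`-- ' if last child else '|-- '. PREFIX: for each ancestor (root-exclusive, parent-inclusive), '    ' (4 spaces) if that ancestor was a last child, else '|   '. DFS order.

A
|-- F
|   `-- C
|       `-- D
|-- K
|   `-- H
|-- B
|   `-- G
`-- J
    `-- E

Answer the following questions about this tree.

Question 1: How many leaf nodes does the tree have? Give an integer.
Answer: 4

Derivation:
Leaves (nodes with no children): D, E, G, H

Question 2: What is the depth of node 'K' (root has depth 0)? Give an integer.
Path from root to K: A -> K
Depth = number of edges = 1

Answer: 1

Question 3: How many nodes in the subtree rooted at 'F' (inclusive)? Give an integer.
Subtree rooted at F contains: C, D, F
Count = 3

Answer: 3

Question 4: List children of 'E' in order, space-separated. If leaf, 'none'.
Node E's children (from adjacency): (leaf)

Answer: none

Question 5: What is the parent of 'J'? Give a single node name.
Answer: A

Derivation:
Scan adjacency: J appears as child of A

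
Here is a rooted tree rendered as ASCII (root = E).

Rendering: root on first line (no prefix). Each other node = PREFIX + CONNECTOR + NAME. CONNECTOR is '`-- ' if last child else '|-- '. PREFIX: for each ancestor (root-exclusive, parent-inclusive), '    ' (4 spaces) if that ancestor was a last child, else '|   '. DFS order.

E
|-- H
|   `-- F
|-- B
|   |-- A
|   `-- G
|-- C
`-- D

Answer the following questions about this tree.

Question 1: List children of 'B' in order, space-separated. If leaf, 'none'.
Node B's children (from adjacency): A, G

Answer: A G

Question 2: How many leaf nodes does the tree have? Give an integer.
Answer: 5

Derivation:
Leaves (nodes with no children): A, C, D, F, G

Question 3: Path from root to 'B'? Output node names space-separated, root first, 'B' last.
Walk down from root: E -> B

Answer: E B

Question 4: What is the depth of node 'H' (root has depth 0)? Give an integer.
Path from root to H: E -> H
Depth = number of edges = 1

Answer: 1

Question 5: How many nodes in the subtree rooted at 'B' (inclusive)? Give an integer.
Answer: 3

Derivation:
Subtree rooted at B contains: A, B, G
Count = 3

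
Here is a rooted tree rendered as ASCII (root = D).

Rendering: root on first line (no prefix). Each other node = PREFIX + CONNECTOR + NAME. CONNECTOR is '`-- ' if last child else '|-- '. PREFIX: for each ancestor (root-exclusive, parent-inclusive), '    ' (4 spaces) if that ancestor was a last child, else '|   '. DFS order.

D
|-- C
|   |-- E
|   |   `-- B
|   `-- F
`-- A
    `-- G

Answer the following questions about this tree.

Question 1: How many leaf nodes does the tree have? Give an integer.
Answer: 3

Derivation:
Leaves (nodes with no children): B, F, G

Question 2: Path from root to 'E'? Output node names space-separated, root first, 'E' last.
Answer: D C E

Derivation:
Walk down from root: D -> C -> E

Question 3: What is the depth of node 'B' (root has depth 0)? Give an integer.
Answer: 3

Derivation:
Path from root to B: D -> C -> E -> B
Depth = number of edges = 3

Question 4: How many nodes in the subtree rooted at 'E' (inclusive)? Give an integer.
Subtree rooted at E contains: B, E
Count = 2

Answer: 2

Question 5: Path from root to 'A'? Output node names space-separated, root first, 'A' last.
Walk down from root: D -> A

Answer: D A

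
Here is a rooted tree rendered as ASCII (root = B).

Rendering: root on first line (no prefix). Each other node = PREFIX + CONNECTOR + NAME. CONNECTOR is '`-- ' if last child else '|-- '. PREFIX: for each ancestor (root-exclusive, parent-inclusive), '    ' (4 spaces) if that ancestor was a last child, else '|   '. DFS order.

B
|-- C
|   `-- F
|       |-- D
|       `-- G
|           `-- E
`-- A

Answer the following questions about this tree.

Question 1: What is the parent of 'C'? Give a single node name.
Answer: B

Derivation:
Scan adjacency: C appears as child of B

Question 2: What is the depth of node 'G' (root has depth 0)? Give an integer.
Path from root to G: B -> C -> F -> G
Depth = number of edges = 3

Answer: 3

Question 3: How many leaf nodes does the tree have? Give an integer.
Leaves (nodes with no children): A, D, E

Answer: 3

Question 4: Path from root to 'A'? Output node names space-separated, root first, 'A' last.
Answer: B A

Derivation:
Walk down from root: B -> A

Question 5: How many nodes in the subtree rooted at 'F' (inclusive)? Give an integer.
Answer: 4

Derivation:
Subtree rooted at F contains: D, E, F, G
Count = 4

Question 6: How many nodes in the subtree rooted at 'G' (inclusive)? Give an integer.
Answer: 2

Derivation:
Subtree rooted at G contains: E, G
Count = 2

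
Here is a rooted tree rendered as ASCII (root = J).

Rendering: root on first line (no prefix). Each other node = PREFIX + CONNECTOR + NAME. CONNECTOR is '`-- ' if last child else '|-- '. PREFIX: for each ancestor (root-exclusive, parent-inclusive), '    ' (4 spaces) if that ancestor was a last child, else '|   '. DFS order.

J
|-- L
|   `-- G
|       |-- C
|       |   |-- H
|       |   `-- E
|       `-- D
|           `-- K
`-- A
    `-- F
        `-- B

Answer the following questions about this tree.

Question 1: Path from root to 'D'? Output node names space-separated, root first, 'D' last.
Walk down from root: J -> L -> G -> D

Answer: J L G D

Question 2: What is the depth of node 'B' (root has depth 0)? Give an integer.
Path from root to B: J -> A -> F -> B
Depth = number of edges = 3

Answer: 3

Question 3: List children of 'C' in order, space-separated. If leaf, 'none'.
Node C's children (from adjacency): H, E

Answer: H E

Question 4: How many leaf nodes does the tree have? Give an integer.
Answer: 4

Derivation:
Leaves (nodes with no children): B, E, H, K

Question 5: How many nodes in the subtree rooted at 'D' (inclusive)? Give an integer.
Subtree rooted at D contains: D, K
Count = 2

Answer: 2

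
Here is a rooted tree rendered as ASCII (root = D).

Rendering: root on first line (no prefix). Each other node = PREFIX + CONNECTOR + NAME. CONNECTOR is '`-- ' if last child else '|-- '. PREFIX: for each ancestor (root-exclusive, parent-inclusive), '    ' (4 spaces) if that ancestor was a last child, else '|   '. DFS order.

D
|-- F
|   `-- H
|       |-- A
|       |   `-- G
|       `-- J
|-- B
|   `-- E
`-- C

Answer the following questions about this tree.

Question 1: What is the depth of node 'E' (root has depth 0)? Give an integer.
Path from root to E: D -> B -> E
Depth = number of edges = 2

Answer: 2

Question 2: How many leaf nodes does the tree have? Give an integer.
Leaves (nodes with no children): C, E, G, J

Answer: 4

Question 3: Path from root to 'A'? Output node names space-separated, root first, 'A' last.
Answer: D F H A

Derivation:
Walk down from root: D -> F -> H -> A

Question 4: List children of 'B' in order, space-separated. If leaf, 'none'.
Node B's children (from adjacency): E

Answer: E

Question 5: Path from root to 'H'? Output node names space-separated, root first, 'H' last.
Walk down from root: D -> F -> H

Answer: D F H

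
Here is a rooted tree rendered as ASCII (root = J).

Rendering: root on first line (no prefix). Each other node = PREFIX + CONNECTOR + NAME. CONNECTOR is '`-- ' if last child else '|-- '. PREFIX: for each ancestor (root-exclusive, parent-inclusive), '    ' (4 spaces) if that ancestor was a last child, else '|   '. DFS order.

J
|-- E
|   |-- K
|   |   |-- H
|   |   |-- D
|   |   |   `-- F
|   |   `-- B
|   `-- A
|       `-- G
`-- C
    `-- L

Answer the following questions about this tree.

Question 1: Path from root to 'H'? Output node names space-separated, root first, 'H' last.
Answer: J E K H

Derivation:
Walk down from root: J -> E -> K -> H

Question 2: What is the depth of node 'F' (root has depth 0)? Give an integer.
Answer: 4

Derivation:
Path from root to F: J -> E -> K -> D -> F
Depth = number of edges = 4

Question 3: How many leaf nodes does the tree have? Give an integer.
Answer: 5

Derivation:
Leaves (nodes with no children): B, F, G, H, L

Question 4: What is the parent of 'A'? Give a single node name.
Answer: E

Derivation:
Scan adjacency: A appears as child of E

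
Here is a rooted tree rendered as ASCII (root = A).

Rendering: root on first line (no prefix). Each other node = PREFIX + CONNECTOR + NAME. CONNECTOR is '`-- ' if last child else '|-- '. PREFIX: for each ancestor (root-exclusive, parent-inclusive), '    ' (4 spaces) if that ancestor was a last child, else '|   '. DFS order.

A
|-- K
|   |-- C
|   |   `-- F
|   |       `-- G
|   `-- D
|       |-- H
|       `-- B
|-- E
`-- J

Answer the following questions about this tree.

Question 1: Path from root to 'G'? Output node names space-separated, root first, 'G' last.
Answer: A K C F G

Derivation:
Walk down from root: A -> K -> C -> F -> G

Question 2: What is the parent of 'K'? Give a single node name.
Answer: A

Derivation:
Scan adjacency: K appears as child of A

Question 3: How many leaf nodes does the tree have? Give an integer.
Answer: 5

Derivation:
Leaves (nodes with no children): B, E, G, H, J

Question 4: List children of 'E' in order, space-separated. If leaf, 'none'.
Node E's children (from adjacency): (leaf)

Answer: none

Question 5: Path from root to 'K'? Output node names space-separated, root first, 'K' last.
Answer: A K

Derivation:
Walk down from root: A -> K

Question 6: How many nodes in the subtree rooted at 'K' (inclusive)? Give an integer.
Answer: 7

Derivation:
Subtree rooted at K contains: B, C, D, F, G, H, K
Count = 7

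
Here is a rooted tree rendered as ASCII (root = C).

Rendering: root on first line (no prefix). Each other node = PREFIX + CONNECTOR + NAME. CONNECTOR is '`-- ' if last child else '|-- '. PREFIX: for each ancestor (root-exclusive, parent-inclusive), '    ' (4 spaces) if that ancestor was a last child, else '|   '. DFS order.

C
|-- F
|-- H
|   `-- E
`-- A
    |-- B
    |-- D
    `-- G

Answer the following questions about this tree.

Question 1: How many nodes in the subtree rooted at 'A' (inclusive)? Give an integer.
Subtree rooted at A contains: A, B, D, G
Count = 4

Answer: 4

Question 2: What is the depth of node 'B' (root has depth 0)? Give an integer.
Answer: 2

Derivation:
Path from root to B: C -> A -> B
Depth = number of edges = 2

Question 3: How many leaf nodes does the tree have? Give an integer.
Answer: 5

Derivation:
Leaves (nodes with no children): B, D, E, F, G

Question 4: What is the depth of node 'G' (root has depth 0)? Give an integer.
Answer: 2

Derivation:
Path from root to G: C -> A -> G
Depth = number of edges = 2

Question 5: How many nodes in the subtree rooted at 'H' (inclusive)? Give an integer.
Subtree rooted at H contains: E, H
Count = 2

Answer: 2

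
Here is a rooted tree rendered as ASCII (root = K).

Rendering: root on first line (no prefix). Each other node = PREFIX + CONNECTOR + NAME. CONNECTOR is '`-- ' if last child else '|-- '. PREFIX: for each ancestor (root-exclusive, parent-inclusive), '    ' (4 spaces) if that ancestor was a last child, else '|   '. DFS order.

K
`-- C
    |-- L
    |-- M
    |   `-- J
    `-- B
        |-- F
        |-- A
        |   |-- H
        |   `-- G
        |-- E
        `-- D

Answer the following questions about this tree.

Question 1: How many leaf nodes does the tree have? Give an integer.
Answer: 7

Derivation:
Leaves (nodes with no children): D, E, F, G, H, J, L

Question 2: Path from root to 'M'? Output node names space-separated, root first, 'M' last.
Walk down from root: K -> C -> M

Answer: K C M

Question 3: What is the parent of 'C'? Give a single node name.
Answer: K

Derivation:
Scan adjacency: C appears as child of K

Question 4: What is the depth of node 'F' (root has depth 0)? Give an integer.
Path from root to F: K -> C -> B -> F
Depth = number of edges = 3

Answer: 3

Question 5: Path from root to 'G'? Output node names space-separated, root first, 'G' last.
Walk down from root: K -> C -> B -> A -> G

Answer: K C B A G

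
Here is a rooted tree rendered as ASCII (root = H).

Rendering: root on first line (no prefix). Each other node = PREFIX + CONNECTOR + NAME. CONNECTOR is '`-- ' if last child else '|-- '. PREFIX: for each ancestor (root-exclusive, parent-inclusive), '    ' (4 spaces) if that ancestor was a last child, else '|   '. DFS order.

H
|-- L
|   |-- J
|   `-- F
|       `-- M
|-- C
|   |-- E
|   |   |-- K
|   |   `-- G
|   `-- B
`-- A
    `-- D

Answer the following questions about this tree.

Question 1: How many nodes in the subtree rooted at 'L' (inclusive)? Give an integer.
Subtree rooted at L contains: F, J, L, M
Count = 4

Answer: 4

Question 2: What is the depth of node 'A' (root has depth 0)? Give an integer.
Path from root to A: H -> A
Depth = number of edges = 1

Answer: 1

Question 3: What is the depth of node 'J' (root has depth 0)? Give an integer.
Path from root to J: H -> L -> J
Depth = number of edges = 2

Answer: 2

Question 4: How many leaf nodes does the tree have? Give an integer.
Leaves (nodes with no children): B, D, G, J, K, M

Answer: 6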